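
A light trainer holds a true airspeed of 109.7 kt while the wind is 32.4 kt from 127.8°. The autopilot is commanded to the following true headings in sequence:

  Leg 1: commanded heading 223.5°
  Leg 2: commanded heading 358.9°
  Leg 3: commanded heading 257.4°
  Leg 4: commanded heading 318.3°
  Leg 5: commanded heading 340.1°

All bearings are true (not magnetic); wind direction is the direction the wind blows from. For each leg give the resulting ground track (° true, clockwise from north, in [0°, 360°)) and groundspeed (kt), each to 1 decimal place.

Leg 1: heading 223.5°; drift +15.9° → track 239.4°, groundspeed 117.4 kt
Leg 2: heading 358.9°; drift -11.0° → track 347.9°, groundspeed 132.5 kt
Leg 3: heading 257.4°; drift +10.8° → track 268.2°, groundspeed 132.7 kt
Leg 4: heading 318.3°; drift -2.4° → track 315.9°, groundspeed 141.7 kt
Leg 5: heading 340.1°; drift -7.2° → track 332.9°, groundspeed 138.2 kt

Leg 1: track=239.4°, groundspeed=117.4 kt
Leg 2: track=347.9°, groundspeed=132.5 kt
Leg 3: track=268.2°, groundspeed=132.7 kt
Leg 4: track=315.9°, groundspeed=141.7 kt
Leg 5: track=332.9°, groundspeed=138.2 kt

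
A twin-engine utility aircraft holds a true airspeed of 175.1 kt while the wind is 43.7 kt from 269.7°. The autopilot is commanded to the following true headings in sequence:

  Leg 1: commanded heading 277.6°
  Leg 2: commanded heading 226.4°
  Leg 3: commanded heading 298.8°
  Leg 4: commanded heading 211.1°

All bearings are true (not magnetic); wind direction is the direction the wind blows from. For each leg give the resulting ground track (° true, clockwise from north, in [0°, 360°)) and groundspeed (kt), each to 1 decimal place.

Leg 1: heading 277.6°; drift +2.6° → track 280.2°, groundspeed 132.0 kt
Leg 2: heading 226.4°; drift -11.8° → track 214.6°, groundspeed 146.4 kt
Leg 3: heading 298.8°; drift +8.8° → track 307.6°, groundspeed 138.6 kt
Leg 4: heading 211.1°; drift -13.8° → track 197.3°, groundspeed 156.8 kt

Leg 1: track=280.2°, groundspeed=132.0 kt
Leg 2: track=214.6°, groundspeed=146.4 kt
Leg 3: track=307.6°, groundspeed=138.6 kt
Leg 4: track=197.3°, groundspeed=156.8 kt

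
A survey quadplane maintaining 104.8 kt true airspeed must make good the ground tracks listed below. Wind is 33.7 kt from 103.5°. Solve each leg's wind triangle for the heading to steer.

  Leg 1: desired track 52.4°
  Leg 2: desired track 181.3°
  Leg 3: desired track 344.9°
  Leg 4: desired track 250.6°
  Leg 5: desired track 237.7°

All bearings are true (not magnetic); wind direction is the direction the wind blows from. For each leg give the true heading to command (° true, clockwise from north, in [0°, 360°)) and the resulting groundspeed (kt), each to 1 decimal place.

Leg 1: desired track 52.4°; wind correction +14.5° → command heading 66.9°, groundspeed 80.3 kt
Leg 2: desired track 181.3°; wind correction -18.3° → command heading 163.0°, groundspeed 92.4 kt
Leg 3: desired track 344.9°; wind correction +16.4° → command heading 1.3°, groundspeed 116.7 kt
Leg 4: desired track 250.6°; wind correction -10.1° → command heading 240.5°, groundspeed 131.5 kt
Leg 5: desired track 237.7°; wind correction -13.3° → command heading 224.4°, groundspeed 125.5 kt

Leg 1: heading=66.9°, groundspeed=80.3 kt
Leg 2: heading=163.0°, groundspeed=92.4 kt
Leg 3: heading=1.3°, groundspeed=116.7 kt
Leg 4: heading=240.5°, groundspeed=131.5 kt
Leg 5: heading=224.4°, groundspeed=125.5 kt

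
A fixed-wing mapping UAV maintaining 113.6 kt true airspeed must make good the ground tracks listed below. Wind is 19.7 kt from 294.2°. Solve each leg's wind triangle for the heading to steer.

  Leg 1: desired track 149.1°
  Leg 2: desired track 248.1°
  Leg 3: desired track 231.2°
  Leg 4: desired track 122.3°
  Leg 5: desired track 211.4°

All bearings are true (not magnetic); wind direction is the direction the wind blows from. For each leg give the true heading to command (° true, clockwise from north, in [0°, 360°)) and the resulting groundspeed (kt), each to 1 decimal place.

Leg 1: desired track 149.1°; wind correction +5.7° → command heading 154.8°, groundspeed 129.2 kt
Leg 2: desired track 248.1°; wind correction +7.2° → command heading 255.3°, groundspeed 99.0 kt
Leg 3: desired track 231.2°; wind correction +8.9° → command heading 240.1°, groundspeed 103.3 kt
Leg 4: desired track 122.3°; wind correction +1.4° → command heading 123.7°, groundspeed 133.1 kt
Leg 5: desired track 211.4°; wind correction +9.9° → command heading 221.3°, groundspeed 109.4 kt

Leg 1: heading=154.8°, groundspeed=129.2 kt
Leg 2: heading=255.3°, groundspeed=99.0 kt
Leg 3: heading=240.1°, groundspeed=103.3 kt
Leg 4: heading=123.7°, groundspeed=133.1 kt
Leg 5: heading=221.3°, groundspeed=109.4 kt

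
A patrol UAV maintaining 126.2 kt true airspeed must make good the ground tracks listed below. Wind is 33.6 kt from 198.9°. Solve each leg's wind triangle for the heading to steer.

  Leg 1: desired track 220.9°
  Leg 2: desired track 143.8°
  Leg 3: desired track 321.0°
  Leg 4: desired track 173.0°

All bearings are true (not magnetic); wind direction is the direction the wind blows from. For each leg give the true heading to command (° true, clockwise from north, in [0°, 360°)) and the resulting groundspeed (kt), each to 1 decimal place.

Leg 1: heading=215.2°, groundspeed=94.4 kt
Leg 2: heading=156.4°, groundspeed=103.9 kt
Leg 3: heading=308.0°, groundspeed=140.8 kt
Leg 4: heading=179.7°, groundspeed=95.1 kt

Leg 1: desired track 220.9°; wind correction -5.7° → command heading 215.2°, groundspeed 94.4 kt
Leg 2: desired track 143.8°; wind correction +12.6° → command heading 156.4°, groundspeed 103.9 kt
Leg 3: desired track 321.0°; wind correction -13.0° → command heading 308.0°, groundspeed 140.8 kt
Leg 4: desired track 173.0°; wind correction +6.7° → command heading 179.7°, groundspeed 95.1 kt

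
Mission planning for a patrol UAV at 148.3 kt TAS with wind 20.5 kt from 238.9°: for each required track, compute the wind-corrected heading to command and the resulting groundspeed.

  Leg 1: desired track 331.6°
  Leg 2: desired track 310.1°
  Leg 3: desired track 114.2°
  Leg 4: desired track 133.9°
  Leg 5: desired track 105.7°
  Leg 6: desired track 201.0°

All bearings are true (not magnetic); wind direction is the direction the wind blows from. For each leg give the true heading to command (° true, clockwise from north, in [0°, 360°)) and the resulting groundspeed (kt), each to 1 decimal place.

Leg 1: desired track 331.6°; wind correction -7.9° → command heading 323.7°, groundspeed 147.8 kt
Leg 2: desired track 310.1°; wind correction -7.5° → command heading 302.6°, groundspeed 140.4 kt
Leg 3: desired track 114.2°; wind correction +6.5° → command heading 120.7°, groundspeed 159.0 kt
Leg 4: desired track 133.9°; wind correction +7.7° → command heading 141.6°, groundspeed 152.3 kt
Leg 5: desired track 105.7°; wind correction +5.8° → command heading 111.5°, groundspeed 161.6 kt
Leg 6: desired track 201.0°; wind correction +4.9° → command heading 205.9°, groundspeed 131.6 kt

Leg 1: heading=323.7°, groundspeed=147.8 kt
Leg 2: heading=302.6°, groundspeed=140.4 kt
Leg 3: heading=120.7°, groundspeed=159.0 kt
Leg 4: heading=141.6°, groundspeed=152.3 kt
Leg 5: heading=111.5°, groundspeed=161.6 kt
Leg 6: heading=205.9°, groundspeed=131.6 kt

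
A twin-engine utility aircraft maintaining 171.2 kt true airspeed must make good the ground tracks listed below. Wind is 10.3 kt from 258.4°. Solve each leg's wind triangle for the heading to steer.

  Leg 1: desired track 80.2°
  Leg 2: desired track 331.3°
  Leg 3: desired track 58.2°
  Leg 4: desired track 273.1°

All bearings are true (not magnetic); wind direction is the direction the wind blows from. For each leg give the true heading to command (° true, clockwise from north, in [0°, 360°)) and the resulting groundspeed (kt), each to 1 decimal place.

Leg 1: heading=80.3°, groundspeed=181.5 kt
Leg 2: heading=328.0°, groundspeed=167.9 kt
Leg 3: heading=57.0°, groundspeed=180.8 kt
Leg 4: heading=272.2°, groundspeed=161.2 kt

Leg 1: desired track 80.2°; wind correction +0.1° → command heading 80.3°, groundspeed 181.5 kt
Leg 2: desired track 331.3°; wind correction -3.3° → command heading 328.0°, groundspeed 167.9 kt
Leg 3: desired track 58.2°; wind correction -1.2° → command heading 57.0°, groundspeed 180.8 kt
Leg 4: desired track 273.1°; wind correction -0.9° → command heading 272.2°, groundspeed 161.2 kt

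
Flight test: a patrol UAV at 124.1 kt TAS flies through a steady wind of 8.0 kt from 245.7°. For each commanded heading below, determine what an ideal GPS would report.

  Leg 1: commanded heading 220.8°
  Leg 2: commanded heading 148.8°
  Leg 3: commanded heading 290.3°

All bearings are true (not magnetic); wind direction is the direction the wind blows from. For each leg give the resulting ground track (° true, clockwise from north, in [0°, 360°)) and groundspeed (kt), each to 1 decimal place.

Leg 1: track=219.1°, groundspeed=116.9 kt
Leg 2: track=145.2°, groundspeed=125.3 kt
Leg 3: track=293.0°, groundspeed=118.5 kt

Leg 1: heading 220.8°; drift -1.7° → track 219.1°, groundspeed 116.9 kt
Leg 2: heading 148.8°; drift -3.6° → track 145.2°, groundspeed 125.3 kt
Leg 3: heading 290.3°; drift +2.7° → track 293.0°, groundspeed 118.5 kt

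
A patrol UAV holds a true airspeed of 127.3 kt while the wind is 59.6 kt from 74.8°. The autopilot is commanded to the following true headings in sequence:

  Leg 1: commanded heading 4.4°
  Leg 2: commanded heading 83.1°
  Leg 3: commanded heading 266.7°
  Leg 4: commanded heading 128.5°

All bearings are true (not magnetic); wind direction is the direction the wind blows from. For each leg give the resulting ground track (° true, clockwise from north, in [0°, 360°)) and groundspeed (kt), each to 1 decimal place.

Leg 1: track=336.8°, groundspeed=121.1 kt
Leg 2: track=90.3°, groundspeed=68.9 kt
Leg 3: track=262.9°, groundspeed=186.0 kt
Leg 4: track=156.1°, groundspeed=103.8 kt

Leg 1: heading 4.4°; drift -27.6° → track 336.8°, groundspeed 121.1 kt
Leg 2: heading 83.1°; drift +7.2° → track 90.3°, groundspeed 68.9 kt
Leg 3: heading 266.7°; drift -3.8° → track 262.9°, groundspeed 186.0 kt
Leg 4: heading 128.5°; drift +27.6° → track 156.1°, groundspeed 103.8 kt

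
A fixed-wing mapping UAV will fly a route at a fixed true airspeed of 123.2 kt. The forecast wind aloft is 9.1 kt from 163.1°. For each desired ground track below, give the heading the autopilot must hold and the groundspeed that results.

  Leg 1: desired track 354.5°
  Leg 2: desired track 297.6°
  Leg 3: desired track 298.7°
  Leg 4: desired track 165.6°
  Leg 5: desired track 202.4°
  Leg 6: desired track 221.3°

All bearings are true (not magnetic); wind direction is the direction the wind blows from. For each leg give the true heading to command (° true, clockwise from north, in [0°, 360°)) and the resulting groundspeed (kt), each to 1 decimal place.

Leg 1: desired track 354.5°; wind correction +0.8° → command heading 355.3°, groundspeed 132.1 kt
Leg 2: desired track 297.6°; wind correction -3.0° → command heading 294.6°, groundspeed 129.4 kt
Leg 3: desired track 298.7°; wind correction -3.0° → command heading 295.7°, groundspeed 129.5 kt
Leg 4: desired track 165.6°; wind correction -0.2° → command heading 165.4°, groundspeed 114.1 kt
Leg 5: desired track 202.4°; wind correction -2.7° → command heading 199.7°, groundspeed 116.0 kt
Leg 6: desired track 221.3°; wind correction -3.6° → command heading 217.7°, groundspeed 118.2 kt

Leg 1: heading=355.3°, groundspeed=132.1 kt
Leg 2: heading=294.6°, groundspeed=129.4 kt
Leg 3: heading=295.7°, groundspeed=129.5 kt
Leg 4: heading=165.4°, groundspeed=114.1 kt
Leg 5: heading=199.7°, groundspeed=116.0 kt
Leg 6: heading=217.7°, groundspeed=118.2 kt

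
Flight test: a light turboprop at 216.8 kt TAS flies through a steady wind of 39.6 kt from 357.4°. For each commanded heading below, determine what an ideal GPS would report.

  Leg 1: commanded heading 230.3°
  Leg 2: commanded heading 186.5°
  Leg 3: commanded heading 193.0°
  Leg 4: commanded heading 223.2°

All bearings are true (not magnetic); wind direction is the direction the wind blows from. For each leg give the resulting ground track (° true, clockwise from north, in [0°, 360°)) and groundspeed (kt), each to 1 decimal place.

Leg 1: heading 230.3°; drift -7.5° → track 222.8°, groundspeed 242.8 kt
Leg 2: heading 186.5°; drift -1.4° → track 185.1°, groundspeed 256.0 kt
Leg 3: heading 193.0°; drift -2.4° → track 190.6°, groundspeed 255.2 kt
Leg 4: heading 223.2°; drift -6.6° → track 216.6°, groundspeed 246.1 kt

Leg 1: track=222.8°, groundspeed=242.8 kt
Leg 2: track=185.1°, groundspeed=256.0 kt
Leg 3: track=190.6°, groundspeed=255.2 kt
Leg 4: track=216.6°, groundspeed=246.1 kt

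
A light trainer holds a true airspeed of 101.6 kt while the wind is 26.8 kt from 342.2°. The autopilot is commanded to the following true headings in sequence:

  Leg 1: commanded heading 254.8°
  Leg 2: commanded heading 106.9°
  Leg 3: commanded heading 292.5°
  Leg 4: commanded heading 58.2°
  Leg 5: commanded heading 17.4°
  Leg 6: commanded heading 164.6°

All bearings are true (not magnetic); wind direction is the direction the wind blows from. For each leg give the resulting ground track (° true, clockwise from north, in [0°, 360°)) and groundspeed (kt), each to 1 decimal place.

Leg 1: track=239.9°, groundspeed=103.9 kt
Leg 2: track=117.6°, groundspeed=118.9 kt
Leg 3: track=278.9°, groundspeed=86.7 kt
Leg 4: track=73.5°, groundspeed=98.6 kt
Leg 5: track=28.4°, groundspeed=81.2 kt
Leg 6: track=164.1°, groundspeed=128.4 kt

Leg 1: heading 254.8°; drift -14.9° → track 239.9°, groundspeed 103.9 kt
Leg 2: heading 106.9°; drift +10.7° → track 117.6°, groundspeed 118.9 kt
Leg 3: heading 292.5°; drift -13.6° → track 278.9°, groundspeed 86.7 kt
Leg 4: heading 58.2°; drift +15.3° → track 73.5°, groundspeed 98.6 kt
Leg 5: heading 17.4°; drift +11.0° → track 28.4°, groundspeed 81.2 kt
Leg 6: heading 164.6°; drift -0.5° → track 164.1°, groundspeed 128.4 kt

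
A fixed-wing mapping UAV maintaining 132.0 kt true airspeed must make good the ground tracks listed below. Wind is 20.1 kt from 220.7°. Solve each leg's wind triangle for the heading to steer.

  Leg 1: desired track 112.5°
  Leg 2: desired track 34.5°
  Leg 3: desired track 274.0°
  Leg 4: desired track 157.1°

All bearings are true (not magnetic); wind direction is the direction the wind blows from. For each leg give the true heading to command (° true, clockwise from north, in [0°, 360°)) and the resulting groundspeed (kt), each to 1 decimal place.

Leg 1: heading=120.8°, groundspeed=136.9 kt
Leg 2: heading=33.6°, groundspeed=152.0 kt
Leg 3: heading=267.0°, groundspeed=119.0 kt
Leg 4: heading=164.9°, groundspeed=121.8 kt

Leg 1: desired track 112.5°; wind correction +8.3° → command heading 120.8°, groundspeed 136.9 kt
Leg 2: desired track 34.5°; wind correction -0.9° → command heading 33.6°, groundspeed 152.0 kt
Leg 3: desired track 274.0°; wind correction -7.0° → command heading 267.0°, groundspeed 119.0 kt
Leg 4: desired track 157.1°; wind correction +7.8° → command heading 164.9°, groundspeed 121.8 kt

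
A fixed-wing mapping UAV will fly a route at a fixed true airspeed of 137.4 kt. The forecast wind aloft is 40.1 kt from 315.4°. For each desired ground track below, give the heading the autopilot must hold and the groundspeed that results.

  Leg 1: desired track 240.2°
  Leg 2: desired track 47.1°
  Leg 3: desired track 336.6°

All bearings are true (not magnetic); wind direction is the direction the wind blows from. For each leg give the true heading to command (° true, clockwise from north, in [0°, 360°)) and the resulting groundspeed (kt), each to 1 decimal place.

Leg 1: desired track 240.2°; wind correction +16.4° → command heading 256.6°, groundspeed 121.6 kt
Leg 2: desired track 47.1°; wind correction -17.0° → command heading 30.1°, groundspeed 132.6 kt
Leg 3: desired track 336.6°; wind correction -6.1° → command heading 330.5°, groundspeed 99.2 kt

Leg 1: heading=256.6°, groundspeed=121.6 kt
Leg 2: heading=30.1°, groundspeed=132.6 kt
Leg 3: heading=330.5°, groundspeed=99.2 kt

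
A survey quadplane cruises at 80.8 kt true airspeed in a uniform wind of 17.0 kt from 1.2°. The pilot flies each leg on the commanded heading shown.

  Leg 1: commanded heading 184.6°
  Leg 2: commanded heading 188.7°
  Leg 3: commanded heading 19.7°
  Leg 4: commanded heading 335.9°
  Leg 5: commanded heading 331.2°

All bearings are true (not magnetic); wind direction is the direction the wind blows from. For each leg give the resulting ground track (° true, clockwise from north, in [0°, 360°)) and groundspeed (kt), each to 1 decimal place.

Leg 1: heading 184.6°; drift -0.6° → track 184.0°, groundspeed 97.8 kt
Leg 2: heading 188.7°; drift -1.3° → track 187.4°, groundspeed 97.7 kt
Leg 3: heading 19.7°; drift +4.8° → track 24.5°, groundspeed 64.9 kt
Leg 4: heading 335.9°; drift -6.3° → track 329.6°, groundspeed 65.8 kt
Leg 5: heading 331.2°; drift -7.3° → track 323.9°, groundspeed 66.6 kt

Leg 1: track=184.0°, groundspeed=97.8 kt
Leg 2: track=187.4°, groundspeed=97.7 kt
Leg 3: track=24.5°, groundspeed=64.9 kt
Leg 4: track=329.6°, groundspeed=65.8 kt
Leg 5: track=323.9°, groundspeed=66.6 kt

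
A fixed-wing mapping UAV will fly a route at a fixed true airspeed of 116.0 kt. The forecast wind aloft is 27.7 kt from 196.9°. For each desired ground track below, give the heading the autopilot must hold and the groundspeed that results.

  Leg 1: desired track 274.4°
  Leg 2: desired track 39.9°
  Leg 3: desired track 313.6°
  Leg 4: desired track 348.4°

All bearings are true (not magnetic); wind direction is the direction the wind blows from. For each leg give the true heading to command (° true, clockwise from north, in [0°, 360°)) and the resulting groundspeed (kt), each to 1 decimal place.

Leg 1: desired track 274.4°; wind correction -13.5° → command heading 260.9°, groundspeed 106.8 kt
Leg 2: desired track 39.9°; wind correction +5.4° → command heading 45.3°, groundspeed 141.0 kt
Leg 3: desired track 313.6°; wind correction -12.3° → command heading 301.3°, groundspeed 125.8 kt
Leg 4: desired track 348.4°; wind correction -6.5° → command heading 341.9°, groundspeed 139.6 kt

Leg 1: heading=260.9°, groundspeed=106.8 kt
Leg 2: heading=45.3°, groundspeed=141.0 kt
Leg 3: heading=301.3°, groundspeed=125.8 kt
Leg 4: heading=341.9°, groundspeed=139.6 kt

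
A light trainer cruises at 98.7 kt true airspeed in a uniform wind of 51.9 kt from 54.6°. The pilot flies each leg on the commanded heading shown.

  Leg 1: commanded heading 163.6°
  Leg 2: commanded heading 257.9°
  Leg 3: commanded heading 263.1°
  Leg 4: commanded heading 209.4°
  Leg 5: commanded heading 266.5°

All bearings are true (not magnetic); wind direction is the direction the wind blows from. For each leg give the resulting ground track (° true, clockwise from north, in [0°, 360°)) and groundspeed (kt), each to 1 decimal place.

Leg 1: heading 163.6°; drift +23.0° → track 186.6°, groundspeed 125.6 kt
Leg 2: heading 257.9°; drift -8.0° → track 249.9°, groundspeed 147.8 kt
Leg 3: heading 263.1°; drift -9.7° → track 253.4°, groundspeed 146.4 kt
Leg 4: heading 209.4°; drift +8.6° → track 218.0°, groundspeed 147.3 kt
Leg 5: heading 266.5°; drift -10.9° → track 255.6°, groundspeed 145.4 kt

Leg 1: track=186.6°, groundspeed=125.6 kt
Leg 2: track=249.9°, groundspeed=147.8 kt
Leg 3: track=253.4°, groundspeed=146.4 kt
Leg 4: track=218.0°, groundspeed=147.3 kt
Leg 5: track=255.6°, groundspeed=145.4 kt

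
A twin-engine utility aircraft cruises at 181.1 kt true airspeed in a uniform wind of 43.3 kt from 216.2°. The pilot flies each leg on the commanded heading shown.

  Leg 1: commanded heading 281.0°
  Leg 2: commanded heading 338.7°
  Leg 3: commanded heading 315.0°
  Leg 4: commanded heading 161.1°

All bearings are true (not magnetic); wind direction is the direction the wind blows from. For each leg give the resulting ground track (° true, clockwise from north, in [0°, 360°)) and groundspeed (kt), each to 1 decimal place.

Leg 1: heading 281.0°; drift +13.5° → track 294.5°, groundspeed 167.3 kt
Leg 2: heading 338.7°; drift +10.1° → track 348.8°, groundspeed 207.6 kt
Leg 3: heading 315.0°; drift +12.8° → track 327.8°, groundspeed 192.5 kt
Leg 4: heading 161.1°; drift -12.8° → track 148.3°, groundspeed 160.3 kt

Leg 1: track=294.5°, groundspeed=167.3 kt
Leg 2: track=348.8°, groundspeed=207.6 kt
Leg 3: track=327.8°, groundspeed=192.5 kt
Leg 4: track=148.3°, groundspeed=160.3 kt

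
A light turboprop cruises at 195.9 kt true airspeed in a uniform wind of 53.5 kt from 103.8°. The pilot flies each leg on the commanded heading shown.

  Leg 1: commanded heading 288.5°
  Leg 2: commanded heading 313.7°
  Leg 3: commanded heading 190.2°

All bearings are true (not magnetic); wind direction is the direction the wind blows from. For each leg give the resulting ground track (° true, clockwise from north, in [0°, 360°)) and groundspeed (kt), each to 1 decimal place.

Leg 1: track=287.5°, groundspeed=249.3 kt
Leg 2: track=307.4°, groundspeed=243.7 kt
Leg 3: track=205.7°, groundspeed=199.8 kt

Leg 1: heading 288.5°; drift -1.0° → track 287.5°, groundspeed 249.3 kt
Leg 2: heading 313.7°; drift -6.3° → track 307.4°, groundspeed 243.7 kt
Leg 3: heading 190.2°; drift +15.5° → track 205.7°, groundspeed 199.8 kt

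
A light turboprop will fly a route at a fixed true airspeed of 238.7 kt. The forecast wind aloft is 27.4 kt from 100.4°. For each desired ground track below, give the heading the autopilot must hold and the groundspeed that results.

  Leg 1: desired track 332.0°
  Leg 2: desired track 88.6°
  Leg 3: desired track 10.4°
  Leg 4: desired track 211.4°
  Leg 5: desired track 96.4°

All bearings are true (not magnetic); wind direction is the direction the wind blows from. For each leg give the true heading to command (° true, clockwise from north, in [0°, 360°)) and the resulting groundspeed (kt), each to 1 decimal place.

Leg 1: desired track 332.0°; wind correction +5.2° → command heading 337.2°, groundspeed 254.8 kt
Leg 2: desired track 88.6°; wind correction +1.3° → command heading 89.9°, groundspeed 211.8 kt
Leg 3: desired track 10.4°; wind correction +6.6° → command heading 17.0°, groundspeed 237.1 kt
Leg 4: desired track 211.4°; wind correction -6.2° → command heading 205.2°, groundspeed 247.1 kt
Leg 5: desired track 96.4°; wind correction +0.5° → command heading 96.9°, groundspeed 211.4 kt

Leg 1: heading=337.2°, groundspeed=254.8 kt
Leg 2: heading=89.9°, groundspeed=211.8 kt
Leg 3: heading=17.0°, groundspeed=237.1 kt
Leg 4: heading=205.2°, groundspeed=247.1 kt
Leg 5: heading=96.9°, groundspeed=211.4 kt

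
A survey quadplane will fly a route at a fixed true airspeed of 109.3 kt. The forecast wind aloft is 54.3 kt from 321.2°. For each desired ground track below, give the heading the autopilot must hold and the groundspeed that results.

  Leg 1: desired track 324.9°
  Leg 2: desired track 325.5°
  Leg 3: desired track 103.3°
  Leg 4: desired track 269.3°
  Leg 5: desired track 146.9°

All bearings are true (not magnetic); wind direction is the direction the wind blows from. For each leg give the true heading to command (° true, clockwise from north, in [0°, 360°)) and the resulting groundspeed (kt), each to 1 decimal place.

Leg 1: desired track 324.9°; wind correction -1.8° → command heading 323.1°, groundspeed 55.1 kt
Leg 2: desired track 325.5°; wind correction -2.1° → command heading 323.4°, groundspeed 55.1 kt
Leg 3: desired track 103.3°; wind correction -17.8° → command heading 85.5°, groundspeed 146.9 kt
Leg 4: desired track 269.3°; wind correction +23.0° → command heading 292.3°, groundspeed 67.1 kt
Leg 5: desired track 146.9°; wind correction +2.8° → command heading 149.7°, groundspeed 163.2 kt

Leg 1: heading=323.1°, groundspeed=55.1 kt
Leg 2: heading=323.4°, groundspeed=55.1 kt
Leg 3: heading=85.5°, groundspeed=146.9 kt
Leg 4: heading=292.3°, groundspeed=67.1 kt
Leg 5: heading=149.7°, groundspeed=163.2 kt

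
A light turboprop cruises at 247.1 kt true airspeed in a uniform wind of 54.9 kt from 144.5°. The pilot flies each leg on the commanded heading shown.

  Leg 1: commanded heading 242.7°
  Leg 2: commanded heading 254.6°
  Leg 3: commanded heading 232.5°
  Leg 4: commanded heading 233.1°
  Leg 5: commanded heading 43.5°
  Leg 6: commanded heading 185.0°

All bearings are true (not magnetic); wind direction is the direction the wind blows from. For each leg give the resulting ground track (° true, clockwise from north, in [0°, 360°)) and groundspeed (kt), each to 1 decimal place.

Leg 1: heading 242.7°; drift +12.0° → track 254.7°, groundspeed 260.7 kt
Leg 2: heading 254.6°; drift +11.0° → track 265.6°, groundspeed 270.9 kt
Leg 3: heading 232.5°; drift +12.6° → track 245.1°, groundspeed 251.2 kt
Leg 4: heading 233.1°; drift +12.6° → track 245.7°, groundspeed 251.8 kt
Leg 5: heading 43.5°; drift -11.8° → track 31.7°, groundspeed 263.2 kt
Leg 6: heading 185.0°; drift +9.8° → track 194.8°, groundspeed 208.4 kt

Leg 1: track=254.7°, groundspeed=260.7 kt
Leg 2: track=265.6°, groundspeed=270.9 kt
Leg 3: track=245.1°, groundspeed=251.2 kt
Leg 4: track=245.7°, groundspeed=251.8 kt
Leg 5: track=31.7°, groundspeed=263.2 kt
Leg 6: track=194.8°, groundspeed=208.4 kt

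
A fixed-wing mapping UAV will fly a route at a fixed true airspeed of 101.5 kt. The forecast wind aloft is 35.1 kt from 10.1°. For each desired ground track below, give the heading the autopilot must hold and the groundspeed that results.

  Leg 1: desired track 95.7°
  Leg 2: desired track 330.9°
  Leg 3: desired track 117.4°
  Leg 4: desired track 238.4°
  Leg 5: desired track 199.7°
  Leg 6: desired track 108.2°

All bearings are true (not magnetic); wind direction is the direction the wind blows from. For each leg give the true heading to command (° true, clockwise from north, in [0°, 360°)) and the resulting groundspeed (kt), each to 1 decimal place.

Leg 1: heading=75.5°, groundspeed=92.6 kt
Leg 2: heading=343.5°, groundspeed=71.8 kt
Leg 3: heading=98.1°, groundspeed=106.2 kt
Leg 4: heading=253.4°, groundspeed=121.4 kt
Leg 5: heading=203.0°, groundspeed=135.9 kt
Leg 6: heading=88.2°, groundspeed=100.3 kt

Leg 1: desired track 95.7°; wind correction -20.2° → command heading 75.5°, groundspeed 92.6 kt
Leg 2: desired track 330.9°; wind correction +12.6° → command heading 343.5°, groundspeed 71.8 kt
Leg 3: desired track 117.4°; wind correction -19.3° → command heading 98.1°, groundspeed 106.2 kt
Leg 4: desired track 238.4°; wind correction +15.0° → command heading 253.4°, groundspeed 121.4 kt
Leg 5: desired track 199.7°; wind correction +3.3° → command heading 203.0°, groundspeed 135.9 kt
Leg 6: desired track 108.2°; wind correction -20.0° → command heading 88.2°, groundspeed 100.3 kt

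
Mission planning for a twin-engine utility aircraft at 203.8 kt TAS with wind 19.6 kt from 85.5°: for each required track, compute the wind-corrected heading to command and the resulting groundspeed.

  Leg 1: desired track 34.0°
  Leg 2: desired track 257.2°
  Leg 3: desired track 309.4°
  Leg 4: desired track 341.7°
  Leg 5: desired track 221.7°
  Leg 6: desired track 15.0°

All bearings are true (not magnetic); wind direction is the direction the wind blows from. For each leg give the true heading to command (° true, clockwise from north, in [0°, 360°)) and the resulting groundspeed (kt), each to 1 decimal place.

Leg 1: desired track 34.0°; wind correction +4.3° → command heading 38.3°, groundspeed 191.0 kt
Leg 2: desired track 257.2°; wind correction -0.8° → command heading 256.4°, groundspeed 223.2 kt
Leg 3: desired track 309.4°; wind correction +3.8° → command heading 313.2°, groundspeed 217.5 kt
Leg 4: desired track 341.7°; wind correction +5.4° → command heading 347.1°, groundspeed 207.6 kt
Leg 5: desired track 221.7°; wind correction -3.8° → command heading 217.9°, groundspeed 217.5 kt
Leg 6: desired track 15.0°; wind correction +5.2° → command heading 20.2°, groundspeed 196.4 kt

Leg 1: heading=38.3°, groundspeed=191.0 kt
Leg 2: heading=256.4°, groundspeed=223.2 kt
Leg 3: heading=313.2°, groundspeed=217.5 kt
Leg 4: heading=347.1°, groundspeed=207.6 kt
Leg 5: heading=217.9°, groundspeed=217.5 kt
Leg 6: heading=20.2°, groundspeed=196.4 kt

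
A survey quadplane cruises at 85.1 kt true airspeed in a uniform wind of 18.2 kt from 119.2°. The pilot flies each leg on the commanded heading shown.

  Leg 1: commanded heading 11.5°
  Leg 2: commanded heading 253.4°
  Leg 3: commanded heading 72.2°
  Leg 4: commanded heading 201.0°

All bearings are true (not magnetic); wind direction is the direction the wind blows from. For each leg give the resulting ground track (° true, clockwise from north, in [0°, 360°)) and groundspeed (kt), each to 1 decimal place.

Leg 1: track=0.7°, groundspeed=92.3 kt
Leg 2: track=261.0°, groundspeed=98.7 kt
Leg 3: track=61.8°, groundspeed=73.9 kt
Leg 4: track=213.3°, groundspeed=84.4 kt

Leg 1: heading 11.5°; drift -10.8° → track 0.7°, groundspeed 92.3 kt
Leg 2: heading 253.4°; drift +7.6° → track 261.0°, groundspeed 98.7 kt
Leg 3: heading 72.2°; drift -10.4° → track 61.8°, groundspeed 73.9 kt
Leg 4: heading 201.0°; drift +12.3° → track 213.3°, groundspeed 84.4 kt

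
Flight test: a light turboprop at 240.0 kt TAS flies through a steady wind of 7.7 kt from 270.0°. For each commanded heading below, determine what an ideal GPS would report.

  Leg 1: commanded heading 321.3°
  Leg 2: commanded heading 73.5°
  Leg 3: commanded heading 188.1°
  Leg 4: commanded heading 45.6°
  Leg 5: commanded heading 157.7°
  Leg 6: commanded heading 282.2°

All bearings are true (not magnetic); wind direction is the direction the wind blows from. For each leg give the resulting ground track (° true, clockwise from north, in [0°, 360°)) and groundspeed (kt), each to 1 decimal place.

Leg 1: heading 321.3°; drift +1.5° → track 322.8°, groundspeed 235.3 kt
Leg 2: heading 73.5°; drift +0.5° → track 74.0°, groundspeed 247.4 kt
Leg 3: heading 188.1°; drift -1.8° → track 186.3°, groundspeed 239.0 kt
Leg 4: heading 45.6°; drift +1.3° → track 46.9°, groundspeed 245.6 kt
Leg 5: heading 157.7°; drift -1.7° → track 156.0°, groundspeed 243.0 kt
Leg 6: heading 282.2°; drift +0.4° → track 282.6°, groundspeed 232.5 kt

Leg 1: track=322.8°, groundspeed=235.3 kt
Leg 2: track=74.0°, groundspeed=247.4 kt
Leg 3: track=186.3°, groundspeed=239.0 kt
Leg 4: track=46.9°, groundspeed=245.6 kt
Leg 5: track=156.0°, groundspeed=243.0 kt
Leg 6: track=282.6°, groundspeed=232.5 kt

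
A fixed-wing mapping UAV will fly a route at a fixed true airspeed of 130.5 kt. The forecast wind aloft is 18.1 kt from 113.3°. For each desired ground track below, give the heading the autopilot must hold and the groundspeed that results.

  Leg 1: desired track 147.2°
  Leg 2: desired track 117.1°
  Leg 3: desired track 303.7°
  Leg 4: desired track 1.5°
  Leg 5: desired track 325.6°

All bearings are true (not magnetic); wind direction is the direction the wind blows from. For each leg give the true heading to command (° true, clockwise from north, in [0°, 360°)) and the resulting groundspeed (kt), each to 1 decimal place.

Leg 1: heading=142.8°, groundspeed=115.1 kt
Leg 2: heading=116.6°, groundspeed=112.4 kt
Leg 3: heading=305.1°, groundspeed=148.3 kt
Leg 4: heading=8.9°, groundspeed=136.1 kt
Leg 5: heading=329.9°, groundspeed=145.4 kt

Leg 1: desired track 147.2°; wind correction -4.4° → command heading 142.8°, groundspeed 115.1 kt
Leg 2: desired track 117.1°; wind correction -0.5° → command heading 116.6°, groundspeed 112.4 kt
Leg 3: desired track 303.7°; wind correction +1.4° → command heading 305.1°, groundspeed 148.3 kt
Leg 4: desired track 1.5°; wind correction +7.4° → command heading 8.9°, groundspeed 136.1 kt
Leg 5: desired track 325.6°; wind correction +4.3° → command heading 329.9°, groundspeed 145.4 kt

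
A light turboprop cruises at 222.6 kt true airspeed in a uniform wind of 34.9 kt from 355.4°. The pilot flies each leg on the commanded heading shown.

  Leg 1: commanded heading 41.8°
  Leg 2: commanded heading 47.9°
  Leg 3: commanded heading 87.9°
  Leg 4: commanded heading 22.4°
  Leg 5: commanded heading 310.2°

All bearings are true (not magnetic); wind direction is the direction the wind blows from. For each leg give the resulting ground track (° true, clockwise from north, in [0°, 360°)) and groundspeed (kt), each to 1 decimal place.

Leg 1: heading 41.8°; drift +7.3° → track 49.1°, groundspeed 200.1 kt
Leg 2: heading 47.9°; drift +7.8° → track 55.7°, groundspeed 203.2 kt
Leg 3: heading 87.9°; drift +8.8° → track 96.7°, groundspeed 226.8 kt
Leg 4: heading 22.4°; drift +4.7° → track 27.1°, groundspeed 192.2 kt
Leg 5: heading 310.2°; drift -7.1° → track 303.1°, groundspeed 199.6 kt

Leg 1: track=49.1°, groundspeed=200.1 kt
Leg 2: track=55.7°, groundspeed=203.2 kt
Leg 3: track=96.7°, groundspeed=226.8 kt
Leg 4: track=27.1°, groundspeed=192.2 kt
Leg 5: track=303.1°, groundspeed=199.6 kt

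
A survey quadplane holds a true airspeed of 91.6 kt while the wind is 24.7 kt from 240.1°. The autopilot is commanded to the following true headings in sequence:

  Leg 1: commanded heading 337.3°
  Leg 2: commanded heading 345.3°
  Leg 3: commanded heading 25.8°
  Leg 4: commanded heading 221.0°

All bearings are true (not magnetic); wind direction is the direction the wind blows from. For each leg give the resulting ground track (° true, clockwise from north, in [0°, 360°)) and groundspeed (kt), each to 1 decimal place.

Leg 1: track=351.8°, groundspeed=97.8 kt
Leg 2: track=359.0°, groundspeed=100.9 kt
Leg 3: track=32.9°, groundspeed=112.9 kt
Leg 4: track=214.2°, groundspeed=68.7 kt

Leg 1: heading 337.3°; drift +14.5° → track 351.8°, groundspeed 97.8 kt
Leg 2: heading 345.3°; drift +13.7° → track 359.0°, groundspeed 100.9 kt
Leg 3: heading 25.8°; drift +7.1° → track 32.9°, groundspeed 112.9 kt
Leg 4: heading 221.0°; drift -6.8° → track 214.2°, groundspeed 68.7 kt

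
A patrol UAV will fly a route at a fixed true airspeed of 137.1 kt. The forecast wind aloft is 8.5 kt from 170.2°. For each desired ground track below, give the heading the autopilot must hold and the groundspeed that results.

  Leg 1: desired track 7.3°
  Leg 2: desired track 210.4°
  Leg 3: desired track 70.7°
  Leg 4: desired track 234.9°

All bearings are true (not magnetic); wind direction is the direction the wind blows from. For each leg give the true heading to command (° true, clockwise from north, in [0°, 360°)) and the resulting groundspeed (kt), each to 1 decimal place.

Leg 1: heading=8.3°, groundspeed=145.2 kt
Leg 2: heading=208.1°, groundspeed=130.5 kt
Leg 3: heading=74.2°, groundspeed=138.2 kt
Leg 4: heading=231.7°, groundspeed=133.3 kt

Leg 1: desired track 7.3°; wind correction +1.0° → command heading 8.3°, groundspeed 145.2 kt
Leg 2: desired track 210.4°; wind correction -2.3° → command heading 208.1°, groundspeed 130.5 kt
Leg 3: desired track 70.7°; wind correction +3.5° → command heading 74.2°, groundspeed 138.2 kt
Leg 4: desired track 234.9°; wind correction -3.2° → command heading 231.7°, groundspeed 133.3 kt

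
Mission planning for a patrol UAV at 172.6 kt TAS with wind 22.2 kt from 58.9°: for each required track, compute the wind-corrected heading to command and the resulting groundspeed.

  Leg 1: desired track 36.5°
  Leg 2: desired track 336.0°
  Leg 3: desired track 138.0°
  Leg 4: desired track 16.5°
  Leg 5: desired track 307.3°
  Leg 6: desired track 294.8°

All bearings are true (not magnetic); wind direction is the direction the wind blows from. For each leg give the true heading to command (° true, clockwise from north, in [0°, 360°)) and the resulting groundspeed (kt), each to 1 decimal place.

Leg 1: desired track 36.5°; wind correction +2.8° → command heading 39.3°, groundspeed 151.9 kt
Leg 2: desired track 336.0°; wind correction +7.3° → command heading 343.3°, groundspeed 168.4 kt
Leg 3: desired track 138.0°; wind correction -7.3° → command heading 130.7°, groundspeed 167.0 kt
Leg 4: desired track 16.5°; wind correction +5.0° → command heading 21.5°, groundspeed 155.6 kt
Leg 5: desired track 307.3°; wind correction +6.9° → command heading 314.2°, groundspeed 179.5 kt
Leg 6: desired track 294.8°; wind correction +6.1° → command heading 300.9°, groundspeed 184.1 kt

Leg 1: heading=39.3°, groundspeed=151.9 kt
Leg 2: heading=343.3°, groundspeed=168.4 kt
Leg 3: heading=130.7°, groundspeed=167.0 kt
Leg 4: heading=21.5°, groundspeed=155.6 kt
Leg 5: heading=314.2°, groundspeed=179.5 kt
Leg 6: heading=300.9°, groundspeed=184.1 kt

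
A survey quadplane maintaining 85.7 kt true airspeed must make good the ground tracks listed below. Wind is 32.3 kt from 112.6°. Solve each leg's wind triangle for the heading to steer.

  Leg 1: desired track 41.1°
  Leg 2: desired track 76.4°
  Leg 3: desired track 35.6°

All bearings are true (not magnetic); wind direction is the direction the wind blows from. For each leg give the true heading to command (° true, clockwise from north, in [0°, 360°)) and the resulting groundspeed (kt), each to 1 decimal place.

Leg 1: heading=62.0°, groundspeed=69.8 kt
Leg 2: heading=89.3°, groundspeed=57.5 kt
Leg 3: heading=57.1°, groundspeed=72.4 kt

Leg 1: desired track 41.1°; wind correction +20.9° → command heading 62.0°, groundspeed 69.8 kt
Leg 2: desired track 76.4°; wind correction +12.9° → command heading 89.3°, groundspeed 57.5 kt
Leg 3: desired track 35.6°; wind correction +21.5° → command heading 57.1°, groundspeed 72.4 kt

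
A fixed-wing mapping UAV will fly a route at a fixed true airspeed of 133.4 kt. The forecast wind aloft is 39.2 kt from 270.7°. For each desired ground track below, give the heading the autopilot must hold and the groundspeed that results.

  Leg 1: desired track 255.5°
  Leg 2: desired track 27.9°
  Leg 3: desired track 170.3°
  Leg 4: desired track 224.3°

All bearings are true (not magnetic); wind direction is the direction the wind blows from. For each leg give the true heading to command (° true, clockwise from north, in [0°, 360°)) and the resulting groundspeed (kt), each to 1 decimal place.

Leg 1: desired track 255.5°; wind correction +4.4° → command heading 259.9°, groundspeed 95.2 kt
Leg 2: desired track 27.9°; wind correction -15.2° → command heading 12.7°, groundspeed 146.7 kt
Leg 3: desired track 170.3°; wind correction +16.8° → command heading 187.1°, groundspeed 134.8 kt
Leg 4: desired track 224.3°; wind correction +12.3° → command heading 236.6°, groundspeed 103.3 kt

Leg 1: heading=259.9°, groundspeed=95.2 kt
Leg 2: heading=12.7°, groundspeed=146.7 kt
Leg 3: heading=187.1°, groundspeed=134.8 kt
Leg 4: heading=236.6°, groundspeed=103.3 kt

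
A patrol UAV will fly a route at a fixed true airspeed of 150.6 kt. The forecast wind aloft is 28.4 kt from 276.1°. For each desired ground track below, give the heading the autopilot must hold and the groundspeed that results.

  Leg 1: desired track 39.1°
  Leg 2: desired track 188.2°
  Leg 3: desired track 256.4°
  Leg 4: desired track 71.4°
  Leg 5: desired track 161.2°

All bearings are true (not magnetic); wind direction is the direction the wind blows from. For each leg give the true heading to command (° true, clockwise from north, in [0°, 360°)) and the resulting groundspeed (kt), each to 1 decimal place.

Leg 1: desired track 39.1°; wind correction -9.1° → command heading 30.0°, groundspeed 164.2 kt
Leg 2: desired track 188.2°; wind correction +10.9° → command heading 199.1°, groundspeed 146.9 kt
Leg 3: desired track 256.4°; wind correction +3.6° → command heading 260.0°, groundspeed 123.6 kt
Leg 4: desired track 71.4°; wind correction -4.5° → command heading 66.9°, groundspeed 175.9 kt
Leg 5: desired track 161.2°; wind correction +9.8° → command heading 171.0°, groundspeed 160.3 kt

Leg 1: heading=30.0°, groundspeed=164.2 kt
Leg 2: heading=199.1°, groundspeed=146.9 kt
Leg 3: heading=260.0°, groundspeed=123.6 kt
Leg 4: heading=66.9°, groundspeed=175.9 kt
Leg 5: heading=171.0°, groundspeed=160.3 kt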